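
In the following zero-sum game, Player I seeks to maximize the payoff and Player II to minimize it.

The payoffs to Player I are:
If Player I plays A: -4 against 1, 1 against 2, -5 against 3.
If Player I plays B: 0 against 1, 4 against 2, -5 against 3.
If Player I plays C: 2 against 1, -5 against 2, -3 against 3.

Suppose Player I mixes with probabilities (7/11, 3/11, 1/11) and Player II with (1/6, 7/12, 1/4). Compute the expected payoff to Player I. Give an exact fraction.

Against (1/6, 7/12, 1/4), each row's expected payoff is A: -4/3; B: 13/12; C: -10/3.
Taking the (7/11, 3/11, 1/11)-weighted average: (7/11)·(-4/3) + (3/11)·(13/12) + (1/11)·(-10/3) = -113/132.

-113/132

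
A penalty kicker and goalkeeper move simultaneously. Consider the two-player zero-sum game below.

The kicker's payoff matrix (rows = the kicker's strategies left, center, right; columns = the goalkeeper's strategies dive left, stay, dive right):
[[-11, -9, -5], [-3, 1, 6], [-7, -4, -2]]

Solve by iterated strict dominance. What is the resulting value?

-3

Column stay is strictly dominated by dive left for the goalkeeper (-11<-9, -3<1, -7<-4); eliminate stay.
Row right is strictly dominated by row center (-3>-7, 6>-2); eliminate right.
Row left is strictly dominated by row center (-3>-11, 6>-5); eliminate left.
Column dive right is strictly dominated by dive left for the goalkeeper (-3<6); eliminate dive right.
Only (center, dive left) remains, with payoff -3.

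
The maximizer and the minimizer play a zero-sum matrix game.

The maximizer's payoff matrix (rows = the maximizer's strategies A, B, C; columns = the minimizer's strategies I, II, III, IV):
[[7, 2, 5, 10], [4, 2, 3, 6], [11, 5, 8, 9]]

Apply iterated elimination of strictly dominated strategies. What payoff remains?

Row B is strictly dominated by row C (11>4, 5>2, 8>3, 9>6); eliminate B.
Column IV is strictly dominated by II for the minimizer (2<10, 5<9); eliminate IV.
Column I is strictly dominated by II for the minimizer (2<7, 5<11); eliminate I.
Column III is strictly dominated by II for the minimizer (2<5, 5<8); eliminate III.
Row A is strictly dominated by row C (5>2); eliminate A.
Only (C, II) remains, with payoff 5.

5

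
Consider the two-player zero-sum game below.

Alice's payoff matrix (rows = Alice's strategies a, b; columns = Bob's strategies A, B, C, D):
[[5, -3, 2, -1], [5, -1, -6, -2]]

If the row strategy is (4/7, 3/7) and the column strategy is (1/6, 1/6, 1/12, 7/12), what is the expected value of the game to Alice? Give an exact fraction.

-10/21

Against (1/6, 1/6, 1/12, 7/12), each row's expected payoff is a: -1/12; b: -1.
Taking the (4/7, 3/7)-weighted average: (4/7)·(-1/12) + (3/7)·(-1) = -10/21.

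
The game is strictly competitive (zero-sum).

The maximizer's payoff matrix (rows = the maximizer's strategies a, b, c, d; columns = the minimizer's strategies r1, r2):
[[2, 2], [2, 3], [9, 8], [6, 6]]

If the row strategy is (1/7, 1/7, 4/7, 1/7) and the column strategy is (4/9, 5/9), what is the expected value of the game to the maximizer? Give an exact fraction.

19/3

Against (4/9, 5/9), each row's expected payoff is a: 2; b: 23/9; c: 76/9; d: 6.
Taking the (1/7, 1/7, 4/7, 1/7)-weighted average: (1/7)·(2) + (1/7)·(23/9) + (4/7)·(76/9) + (1/7)·(6) = 19/3.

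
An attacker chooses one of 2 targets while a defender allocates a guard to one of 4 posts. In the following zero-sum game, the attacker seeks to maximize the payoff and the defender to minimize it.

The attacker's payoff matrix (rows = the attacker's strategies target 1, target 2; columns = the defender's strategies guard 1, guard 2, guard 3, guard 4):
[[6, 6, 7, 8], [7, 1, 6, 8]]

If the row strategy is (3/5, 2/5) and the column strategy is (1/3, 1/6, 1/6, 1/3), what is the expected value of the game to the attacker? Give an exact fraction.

197/30

Against (1/3, 1/6, 1/6, 1/3), each row's expected payoff is target 1: 41/6; target 2: 37/6.
Taking the (3/5, 2/5)-weighted average: (3/5)·(41/6) + (2/5)·(37/6) = 197/30.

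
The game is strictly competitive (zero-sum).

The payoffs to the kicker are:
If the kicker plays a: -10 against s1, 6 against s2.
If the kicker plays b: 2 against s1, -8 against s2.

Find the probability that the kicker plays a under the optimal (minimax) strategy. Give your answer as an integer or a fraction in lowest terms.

Row minima are -10 and -8, so the kicker's maximin is -8; column maxima are 2 and 6, so the goalkeeper's minimax is 2. These differ, so the equilibrium is in mixed strategies.
Let the kicker play a with probability p. The goalkeeper is indifferent when −10p + 2(1−p) = 6p − 8(1−p), giving p = 5/13.

5/13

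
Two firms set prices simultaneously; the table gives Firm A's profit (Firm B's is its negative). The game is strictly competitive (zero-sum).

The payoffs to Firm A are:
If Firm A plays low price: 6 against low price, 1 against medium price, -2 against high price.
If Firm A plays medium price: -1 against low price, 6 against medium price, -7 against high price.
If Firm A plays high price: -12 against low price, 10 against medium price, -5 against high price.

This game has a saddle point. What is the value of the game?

Row minima: -2, -7, -12 → Firm A's maximin is -2.
Column maxima: 6, 10, -2 → Firm B's minimax is -2.
They coincide at (low price, high price), so the value is -2.

-2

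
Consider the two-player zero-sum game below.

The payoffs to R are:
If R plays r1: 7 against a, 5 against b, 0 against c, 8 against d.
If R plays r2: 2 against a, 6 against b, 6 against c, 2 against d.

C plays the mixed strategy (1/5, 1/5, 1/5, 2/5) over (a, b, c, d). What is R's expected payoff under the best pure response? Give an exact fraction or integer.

28/5

r1: (7)·(1/5) + (5)·(1/5) + (0)·(1/5) + (8)·(2/5) = 28/5.
r2: (2)·(1/5) + (6)·(1/5) + (6)·(1/5) + (2)·(2/5) = 18/5.
The best pure response is r1 with expected payoff 28/5.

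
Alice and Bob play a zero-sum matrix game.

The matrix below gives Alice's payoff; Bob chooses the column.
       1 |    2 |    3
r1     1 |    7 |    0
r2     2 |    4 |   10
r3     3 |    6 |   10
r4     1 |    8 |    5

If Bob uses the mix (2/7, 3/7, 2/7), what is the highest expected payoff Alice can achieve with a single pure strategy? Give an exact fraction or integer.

r1: (1)·(2/7) + (7)·(3/7) + (0)·(2/7) = 23/7.
r2: (2)·(2/7) + (4)·(3/7) + (10)·(2/7) = 36/7.
r3: (3)·(2/7) + (6)·(3/7) + (10)·(2/7) = 44/7.
r4: (1)·(2/7) + (8)·(3/7) + (5)·(2/7) = 36/7.
The best pure response is r3 with expected payoff 44/7.

44/7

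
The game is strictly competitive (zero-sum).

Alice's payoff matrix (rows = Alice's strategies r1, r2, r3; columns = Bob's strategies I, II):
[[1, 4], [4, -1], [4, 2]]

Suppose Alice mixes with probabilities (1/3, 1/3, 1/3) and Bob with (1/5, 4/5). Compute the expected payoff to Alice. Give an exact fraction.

29/15

Against (1/5, 4/5), each row's expected payoff is r1: 17/5; r2: 0; r3: 12/5.
Taking the (1/3, 1/3, 1/3)-weighted average: (1/3)·(17/5) + (1/3)·(0) + (1/3)·(12/5) = 29/15.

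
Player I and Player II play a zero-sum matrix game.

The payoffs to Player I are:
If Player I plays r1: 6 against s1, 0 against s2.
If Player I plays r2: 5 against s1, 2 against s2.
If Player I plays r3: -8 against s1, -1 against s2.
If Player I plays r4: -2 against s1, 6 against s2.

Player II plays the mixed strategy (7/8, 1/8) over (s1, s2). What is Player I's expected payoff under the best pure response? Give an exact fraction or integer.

r1: (6)·(7/8) + (0)·(1/8) = 21/4.
r2: (5)·(7/8) + (2)·(1/8) = 37/8.
r3: (-8)·(7/8) + (-1)·(1/8) = -57/8.
r4: (-2)·(7/8) + (6)·(1/8) = -1.
The best pure response is r1 with expected payoff 21/4.

21/4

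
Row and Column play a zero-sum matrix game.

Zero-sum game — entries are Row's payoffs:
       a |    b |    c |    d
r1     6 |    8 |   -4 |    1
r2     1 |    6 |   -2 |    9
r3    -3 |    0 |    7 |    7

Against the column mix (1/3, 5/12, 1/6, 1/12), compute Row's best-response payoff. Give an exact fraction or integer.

r1: (6)·(1/3) + (8)·(5/12) + (-4)·(1/6) + (1)·(1/12) = 19/4.
r2: (1)·(1/3) + (6)·(5/12) + (-2)·(1/6) + (9)·(1/12) = 13/4.
r3: (-3)·(1/3) + (0)·(5/12) + (7)·(1/6) + (7)·(1/12) = 3/4.
The best pure response is r1 with expected payoff 19/4.

19/4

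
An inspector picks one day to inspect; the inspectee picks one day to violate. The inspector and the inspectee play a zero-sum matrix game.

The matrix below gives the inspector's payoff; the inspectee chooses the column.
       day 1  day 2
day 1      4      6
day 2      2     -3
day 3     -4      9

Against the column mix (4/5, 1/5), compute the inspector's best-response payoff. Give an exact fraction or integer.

day 1: (4)·(4/5) + (6)·(1/5) = 22/5.
day 2: (2)·(4/5) + (-3)·(1/5) = 1.
day 3: (-4)·(4/5) + (9)·(1/5) = -7/5.
The best pure response is day 1 with expected payoff 22/5.

22/5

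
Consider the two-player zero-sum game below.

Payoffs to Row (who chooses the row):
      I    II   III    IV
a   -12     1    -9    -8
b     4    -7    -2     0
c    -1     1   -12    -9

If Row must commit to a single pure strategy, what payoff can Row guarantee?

-7

The worst-case payoff for each row is a: -12, b: -7, c: -12.
The best of these is -7.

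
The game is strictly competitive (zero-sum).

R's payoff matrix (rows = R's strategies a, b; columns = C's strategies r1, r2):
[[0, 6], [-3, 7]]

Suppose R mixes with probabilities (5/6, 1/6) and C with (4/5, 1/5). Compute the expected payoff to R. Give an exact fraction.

5/6

Against (4/5, 1/5), each row's expected payoff is a: 6/5; b: -1.
Taking the (5/6, 1/6)-weighted average: (5/6)·(6/5) + (1/6)·(-1) = 5/6.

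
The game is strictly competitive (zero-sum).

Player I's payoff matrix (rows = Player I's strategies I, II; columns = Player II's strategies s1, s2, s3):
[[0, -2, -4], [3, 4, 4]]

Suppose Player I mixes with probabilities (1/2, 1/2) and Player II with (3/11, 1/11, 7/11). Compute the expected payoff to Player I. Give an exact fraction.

1/2

Against (3/11, 1/11, 7/11), each row's expected payoff is I: -30/11; II: 41/11.
Taking the (1/2, 1/2)-weighted average: (1/2)·(-30/11) + (1/2)·(41/11) = 1/2.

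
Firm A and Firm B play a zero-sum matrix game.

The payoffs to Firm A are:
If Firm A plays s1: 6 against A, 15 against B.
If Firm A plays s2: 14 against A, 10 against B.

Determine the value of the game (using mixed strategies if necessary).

Row minima are 6 and 10, so Firm A's maximin is 10; column maxima are 14 and 15, so Firm B's minimax is 14. These differ, so the equilibrium is in mixed strategies.
Let Firm A play s1 with probability p. Firm B is indifferent when 6p + 14(1−p) = 15p + 10(1−p), giving p = 4/13.
Let Firm B play A with probability q. Firm A is indifferent when 6q + 15(1−q) = 14q + 10(1−q), giving q = 5/13.
The value is 6·(5/13) + (15)·(8/13) = 150/13.

150/13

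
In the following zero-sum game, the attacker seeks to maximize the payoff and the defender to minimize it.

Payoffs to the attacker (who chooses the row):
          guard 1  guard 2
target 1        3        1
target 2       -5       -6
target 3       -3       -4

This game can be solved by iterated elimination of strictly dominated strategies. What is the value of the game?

Column guard 1 is strictly dominated by guard 2 for the defender (1<3, -6<-5, -4<-3); eliminate guard 1.
Row target 3 is strictly dominated by row target 1 (1>-4); eliminate target 3.
Row target 2 is strictly dominated by row target 1 (1>-6); eliminate target 2.
Only (target 1, guard 2) remains, with payoff 1.

1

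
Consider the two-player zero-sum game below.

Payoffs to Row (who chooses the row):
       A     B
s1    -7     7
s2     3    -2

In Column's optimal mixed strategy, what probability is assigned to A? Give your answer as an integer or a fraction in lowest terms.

9/19

Row minima are -7 and -2, so Row's maximin is -2; column maxima are 3 and 7, so Column's minimax is 3. These differ, so the equilibrium is in mixed strategies.
Let Column play A with probability q. Row is indifferent when −7q + 7(1−q) = 3q − 2(1−q), giving q = 9/19.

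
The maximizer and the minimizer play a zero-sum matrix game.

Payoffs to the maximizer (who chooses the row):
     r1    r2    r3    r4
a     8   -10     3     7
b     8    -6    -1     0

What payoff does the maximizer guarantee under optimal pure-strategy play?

-6

Row minima: -10, -6 → the maximizer's maximin is -6.
Column maxima: 8, -6, 3, 7 → the minimizer's minimax is -6.
They coincide at (b, r2), so the value is -6.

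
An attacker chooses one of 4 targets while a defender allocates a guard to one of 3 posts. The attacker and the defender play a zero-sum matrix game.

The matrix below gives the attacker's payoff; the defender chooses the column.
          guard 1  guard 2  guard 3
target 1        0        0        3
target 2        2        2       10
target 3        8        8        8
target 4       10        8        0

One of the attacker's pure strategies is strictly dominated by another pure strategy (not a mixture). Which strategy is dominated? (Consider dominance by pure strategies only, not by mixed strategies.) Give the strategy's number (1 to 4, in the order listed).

1

Compare target 1 with target 2: 2 > 0, 2 > 0, 10 > 3.
So target 2 strictly dominates target 1 for the attacker; target 1 is strictly dominated.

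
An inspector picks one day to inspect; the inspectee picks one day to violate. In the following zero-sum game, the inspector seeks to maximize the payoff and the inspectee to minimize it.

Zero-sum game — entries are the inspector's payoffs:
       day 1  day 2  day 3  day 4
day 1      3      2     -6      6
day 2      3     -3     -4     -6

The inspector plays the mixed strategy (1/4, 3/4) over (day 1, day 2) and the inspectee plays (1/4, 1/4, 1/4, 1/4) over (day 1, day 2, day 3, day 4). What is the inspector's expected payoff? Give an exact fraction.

-25/16

Against (1/4, 1/4, 1/4, 1/4), each row's expected payoff is day 1: 5/4; day 2: -5/2.
Taking the (1/4, 3/4)-weighted average: (1/4)·(5/4) + (3/4)·(-5/2) = -25/16.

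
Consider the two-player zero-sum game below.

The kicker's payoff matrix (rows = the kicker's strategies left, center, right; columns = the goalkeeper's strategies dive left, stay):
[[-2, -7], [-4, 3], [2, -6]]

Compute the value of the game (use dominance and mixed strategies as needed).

Row left is strictly dominated by row right, so the kicker never plays it.
The remaining 2×2 game on (center, right) × (dive left, stay) has no saddle point. Let the kicker play center with probability p; indifference gives −4p + 2(1−p) = 3p − 6(1−p), so p = 8/15.
Similarly the goalkeeper's optimal q on dive left is 3/5, and the value is -4·(3/5) + (3)·(2/5) = -6/5.

-6/5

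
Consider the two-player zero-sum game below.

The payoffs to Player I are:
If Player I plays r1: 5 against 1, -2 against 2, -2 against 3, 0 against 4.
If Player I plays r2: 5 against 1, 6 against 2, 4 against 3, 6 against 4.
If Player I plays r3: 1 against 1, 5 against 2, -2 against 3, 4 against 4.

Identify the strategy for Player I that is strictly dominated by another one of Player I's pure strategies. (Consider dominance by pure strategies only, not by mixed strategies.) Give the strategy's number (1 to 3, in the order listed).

Compare r3 with r2: 5 > 1, 6 > 5, 4 > -2, 6 > 4.
So r2 strictly dominates r3 for Player I; r3 is strictly dominated.

3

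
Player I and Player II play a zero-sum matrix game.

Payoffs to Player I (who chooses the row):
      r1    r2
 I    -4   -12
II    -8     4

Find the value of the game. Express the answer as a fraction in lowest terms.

Row minima are -12 and -8, so Player I's maximin is -8; column maxima are -4 and 4, so Player II's minimax is -4. These differ, so the equilibrium is in mixed strategies.
Let Player I play I with probability p. Player II is indifferent when −4p − 8(1−p) = −12p + 4(1−p), giving p = 3/5.
Let Player II play r1 with probability q. Player I is indifferent when −4q − 12(1−q) = −8q + 4(1−q), giving q = 4/5.
The value is -4·(4/5) + (-12)·(1/5) = -28/5.

-28/5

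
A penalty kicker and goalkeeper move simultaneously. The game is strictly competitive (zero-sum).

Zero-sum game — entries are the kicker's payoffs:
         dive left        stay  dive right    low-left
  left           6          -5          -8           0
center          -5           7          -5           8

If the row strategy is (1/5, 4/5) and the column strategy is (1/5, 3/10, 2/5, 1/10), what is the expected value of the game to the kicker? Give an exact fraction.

-39/50

Against (1/5, 3/10, 2/5, 1/10), each row's expected payoff is left: -7/2; center: -1/10.
Taking the (1/5, 4/5)-weighted average: (1/5)·(-7/2) + (4/5)·(-1/10) = -39/50.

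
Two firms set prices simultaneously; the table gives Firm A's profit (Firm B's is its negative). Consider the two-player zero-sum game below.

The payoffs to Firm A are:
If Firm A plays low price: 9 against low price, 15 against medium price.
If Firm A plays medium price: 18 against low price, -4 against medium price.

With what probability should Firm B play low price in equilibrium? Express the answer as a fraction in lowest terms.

19/28

Row minima are 9 and -4, so Firm A's maximin is 9; column maxima are 18 and 15, so Firm B's minimax is 15. These differ, so the equilibrium is in mixed strategies.
Let Firm B play low price with probability q. Firm A is indifferent when 9q + 15(1−q) = 18q − 4(1−q), giving q = 19/28.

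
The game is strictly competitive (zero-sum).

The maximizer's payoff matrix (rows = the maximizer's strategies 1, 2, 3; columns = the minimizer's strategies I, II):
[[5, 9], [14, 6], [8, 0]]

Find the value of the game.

8

Row 3 is strictly dominated by row 2, so the maximizer never plays it.
The remaining 2×2 game on (1, 2) × (I, II) has no saddle point. Let the maximizer play 1 with probability p; indifference gives 5p + 14(1−p) = 9p + 6(1−p), so p = 2/3.
Similarly the minimizer's optimal q on I is 1/4, and the value is 5·(1/4) + (9)·(3/4) = 8.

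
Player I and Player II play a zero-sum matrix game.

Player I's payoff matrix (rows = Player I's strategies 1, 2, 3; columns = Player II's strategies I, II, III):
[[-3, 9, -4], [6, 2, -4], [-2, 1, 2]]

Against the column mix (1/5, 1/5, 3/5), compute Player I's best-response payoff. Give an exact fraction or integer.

1

1: (-3)·(1/5) + (9)·(1/5) + (-4)·(3/5) = -6/5.
2: (6)·(1/5) + (2)·(1/5) + (-4)·(3/5) = -4/5.
3: (-2)·(1/5) + (1)·(1/5) + (2)·(3/5) = 1.
The best pure response is 3 with expected payoff 1.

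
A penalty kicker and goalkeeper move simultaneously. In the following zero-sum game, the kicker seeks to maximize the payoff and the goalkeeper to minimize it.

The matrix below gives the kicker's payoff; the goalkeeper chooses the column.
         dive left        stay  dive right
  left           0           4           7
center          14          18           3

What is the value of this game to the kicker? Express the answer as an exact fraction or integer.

49/9

Column stay is strictly dominated by dive left for the goalkeeper (it gives the kicker more in every row).
The remaining 2×2 game on (left, center) × (dive left, dive right) has no saddle point. Let the kicker play left with probability p; indifference gives 14(1−p) = 7p + 3(1−p), so p = 11/18.
Similarly the goalkeeper's optimal q on dive left is 2/9, and the value is 0·(2/9) + (7)·(7/9) = 49/9.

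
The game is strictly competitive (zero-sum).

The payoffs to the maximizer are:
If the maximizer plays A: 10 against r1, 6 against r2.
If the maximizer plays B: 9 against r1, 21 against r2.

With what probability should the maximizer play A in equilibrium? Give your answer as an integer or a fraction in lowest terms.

3/4

Row minima are 6 and 9, so the maximizer's maximin is 9; column maxima are 10 and 21, so the minimizer's minimax is 10. These differ, so the equilibrium is in mixed strategies.
Let the maximizer play A with probability p. The minimizer is indifferent when 10p + 9(1−p) = 6p + 21(1−p), giving p = 3/4.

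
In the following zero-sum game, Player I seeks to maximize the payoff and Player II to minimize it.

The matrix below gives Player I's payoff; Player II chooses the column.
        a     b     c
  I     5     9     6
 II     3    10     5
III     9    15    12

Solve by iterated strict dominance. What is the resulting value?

Row I is strictly dominated by row III (9>5, 15>9, 12>6); eliminate I.
Row II is strictly dominated by row III (9>3, 15>10, 12>5); eliminate II.
Column c is strictly dominated by a for Player II (9<12); eliminate c.
Column b is strictly dominated by a for Player II (9<15); eliminate b.
Only (III, a) remains, with payoff 9.

9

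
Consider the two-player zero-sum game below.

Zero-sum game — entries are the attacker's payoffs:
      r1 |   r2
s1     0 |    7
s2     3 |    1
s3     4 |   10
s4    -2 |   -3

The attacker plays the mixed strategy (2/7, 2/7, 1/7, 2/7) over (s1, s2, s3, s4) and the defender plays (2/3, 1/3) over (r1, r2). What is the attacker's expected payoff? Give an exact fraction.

32/21

Against (2/3, 1/3), each row's expected payoff is s1: 7/3; s2: 7/3; s3: 6; s4: -7/3.
Taking the (2/7, 2/7, 1/7, 2/7)-weighted average: (2/7)·(7/3) + (2/7)·(7/3) + (1/7)·(6) + (2/7)·(-7/3) = 32/21.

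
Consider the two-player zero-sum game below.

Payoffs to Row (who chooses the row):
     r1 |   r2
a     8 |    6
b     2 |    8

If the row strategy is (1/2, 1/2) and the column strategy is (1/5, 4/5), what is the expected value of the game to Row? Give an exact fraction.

33/5

Against (1/5, 4/5), each row's expected payoff is a: 32/5; b: 34/5.
Taking the (1/2, 1/2)-weighted average: (1/2)·(32/5) + (1/2)·(34/5) = 33/5.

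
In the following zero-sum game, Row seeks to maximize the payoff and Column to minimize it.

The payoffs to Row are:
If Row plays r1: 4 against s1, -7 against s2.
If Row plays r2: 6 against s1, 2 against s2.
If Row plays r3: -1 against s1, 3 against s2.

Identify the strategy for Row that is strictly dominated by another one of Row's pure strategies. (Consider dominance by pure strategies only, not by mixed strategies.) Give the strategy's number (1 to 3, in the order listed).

Compare r1 with r2: 6 > 4, 2 > -7.
So r2 strictly dominates r1 for Row; r1 is strictly dominated.

1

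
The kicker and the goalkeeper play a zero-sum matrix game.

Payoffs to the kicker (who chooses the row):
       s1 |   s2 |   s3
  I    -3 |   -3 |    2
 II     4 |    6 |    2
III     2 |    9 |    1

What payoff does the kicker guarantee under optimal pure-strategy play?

Row minima: -3, 2, 1 → the kicker's maximin is 2.
Column maxima: 4, 9, 2 → the goalkeeper's minimax is 2.
They coincide at (II, s3), so the value is 2.

2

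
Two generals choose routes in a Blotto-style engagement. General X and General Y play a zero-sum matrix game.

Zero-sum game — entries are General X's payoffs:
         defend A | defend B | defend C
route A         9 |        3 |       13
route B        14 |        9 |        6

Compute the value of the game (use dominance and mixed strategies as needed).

Column defend A is strictly dominated by defend B for General Y (it gives General X more in every row).
The remaining 2×2 game on (route A, route B) × (defend B, defend C) has no saddle point. Let General X play route A with probability p; indifference gives 3p + 9(1−p) = 13p + 6(1−p), so p = 3/13.
Similarly General Y's optimal q on defend B is 7/13, and the value is 3·(7/13) + (13)·(6/13) = 99/13.

99/13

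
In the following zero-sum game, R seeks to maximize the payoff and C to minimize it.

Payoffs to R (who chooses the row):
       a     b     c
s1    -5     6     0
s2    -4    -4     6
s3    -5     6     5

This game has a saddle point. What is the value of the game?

-4

Row minima: -5, -4, -5 → R's maximin is -4.
Column maxima: -4, 6, 6 → C's minimax is -4.
They coincide at (s2, a), so the value is -4.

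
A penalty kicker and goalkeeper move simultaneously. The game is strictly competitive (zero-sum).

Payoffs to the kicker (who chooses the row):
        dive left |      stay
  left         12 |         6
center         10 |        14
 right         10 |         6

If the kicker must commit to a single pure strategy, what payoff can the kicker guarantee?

The worst-case payoff for each row is left: 6, center: 10, right: 6.
The best of these is 10.

10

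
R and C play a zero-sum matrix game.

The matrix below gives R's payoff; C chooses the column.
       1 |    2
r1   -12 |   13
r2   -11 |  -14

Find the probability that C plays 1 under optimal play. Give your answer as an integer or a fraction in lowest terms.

Row minima are -12 and -14, so R's maximin is -12; column maxima are -11 and 13, so C's minimax is -11. These differ, so the equilibrium is in mixed strategies.
Let C play 1 with probability q. R is indifferent when −12q + 13(1−q) = −11q − 14(1−q), giving q = 27/28.

27/28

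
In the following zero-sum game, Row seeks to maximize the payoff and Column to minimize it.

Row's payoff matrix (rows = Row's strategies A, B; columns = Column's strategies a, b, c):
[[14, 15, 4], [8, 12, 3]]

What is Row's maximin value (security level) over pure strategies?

The worst-case payoff for each row is A: 4, B: 3.
The best of these is 4.

4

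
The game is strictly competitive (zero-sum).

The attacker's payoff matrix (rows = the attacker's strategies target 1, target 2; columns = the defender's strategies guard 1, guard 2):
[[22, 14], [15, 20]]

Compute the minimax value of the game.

230/13

Row minima are 14 and 15, so the attacker's maximin is 15; column maxima are 22 and 20, so the defender's minimax is 20. These differ, so the equilibrium is in mixed strategies.
Let the attacker play target 1 with probability p. The defender is indifferent when 22p + 15(1−p) = 14p + 20(1−p), giving p = 5/13.
Let the defender play guard 1 with probability q. The attacker is indifferent when 22q + 14(1−q) = 15q + 20(1−q), giving q = 6/13.
The value is 22·(6/13) + (14)·(7/13) = 230/13.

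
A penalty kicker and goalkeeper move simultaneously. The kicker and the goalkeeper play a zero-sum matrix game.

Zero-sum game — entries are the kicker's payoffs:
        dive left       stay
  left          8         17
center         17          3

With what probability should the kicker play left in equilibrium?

14/23

Row minima are 8 and 3, so the kicker's maximin is 8; column maxima are 17 and 17, so the goalkeeper's minimax is 17. These differ, so the equilibrium is in mixed strategies.
Let the kicker play left with probability p. The goalkeeper is indifferent when 8p + 17(1−p) = 17p + 3(1−p), giving p = 14/23.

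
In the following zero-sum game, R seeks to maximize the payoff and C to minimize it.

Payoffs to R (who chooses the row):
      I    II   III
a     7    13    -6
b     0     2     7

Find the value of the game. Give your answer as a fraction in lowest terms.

49/20

Column II is strictly dominated by I for C (it gives R more in every row).
The remaining 2×2 game on (a, b) × (I, III) has no saddle point. Let R play a with probability p; indifference gives 7p = −6p + 7(1−p), so p = 7/20.
Similarly C's optimal q on I is 13/20, and the value is 7·(13/20) + (-6)·(7/20) = 49/20.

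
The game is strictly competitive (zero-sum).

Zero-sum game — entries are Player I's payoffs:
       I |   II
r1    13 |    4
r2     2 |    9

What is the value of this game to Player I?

Row minima are 4 and 2, so Player I's maximin is 4; column maxima are 13 and 9, so Player II's minimax is 9. These differ, so the equilibrium is in mixed strategies.
Let Player I play r1 with probability p. Player II is indifferent when 13p + 2(1−p) = 4p + 9(1−p), giving p = 7/16.
Let Player II play I with probability q. Player I is indifferent when 13q + 4(1−q) = 2q + 9(1−q), giving q = 5/16.
The value is 13·(5/16) + (4)·(11/16) = 109/16.

109/16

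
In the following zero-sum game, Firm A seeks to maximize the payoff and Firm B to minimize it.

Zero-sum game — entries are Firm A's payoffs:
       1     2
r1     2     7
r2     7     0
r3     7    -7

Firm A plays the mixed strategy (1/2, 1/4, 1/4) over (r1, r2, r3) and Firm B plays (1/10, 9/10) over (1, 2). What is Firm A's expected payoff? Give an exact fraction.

Against (1/10, 9/10), each row's expected payoff is r1: 13/2; r2: 7/10; r3: -28/5.
Taking the (1/2, 1/4, 1/4)-weighted average: (1/2)·(13/2) + (1/4)·(7/10) + (1/4)·(-28/5) = 81/40.

81/40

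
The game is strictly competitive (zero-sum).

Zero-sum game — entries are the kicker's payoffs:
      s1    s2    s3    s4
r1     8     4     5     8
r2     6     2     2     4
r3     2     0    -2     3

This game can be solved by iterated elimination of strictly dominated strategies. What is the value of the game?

4

Column s4 is strictly dominated by s2 for the goalkeeper (4<8, 2<4, 0<3); eliminate s4.
Column s1 is strictly dominated by s2 for the goalkeeper (4<8, 2<6, 0<2); eliminate s1.
Row r2 is strictly dominated by row r1 (4>2, 5>2); eliminate r2.
Row r3 is strictly dominated by row r1 (4>0, 5>-2); eliminate r3.
Column s3 is strictly dominated by s2 for the goalkeeper (4<5); eliminate s3.
Only (r1, s2) remains, with payoff 4.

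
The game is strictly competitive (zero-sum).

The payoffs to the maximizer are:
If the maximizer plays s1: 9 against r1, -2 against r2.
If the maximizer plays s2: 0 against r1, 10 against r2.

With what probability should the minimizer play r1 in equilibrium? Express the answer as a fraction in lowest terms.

4/7

Row minima are -2 and 0, so the maximizer's maximin is 0; column maxima are 9 and 10, so the minimizer's minimax is 9. These differ, so the equilibrium is in mixed strategies.
Let the minimizer play r1 with probability q. The maximizer is indifferent when 9q − 2(1−q) = 10(1−q), giving q = 4/7.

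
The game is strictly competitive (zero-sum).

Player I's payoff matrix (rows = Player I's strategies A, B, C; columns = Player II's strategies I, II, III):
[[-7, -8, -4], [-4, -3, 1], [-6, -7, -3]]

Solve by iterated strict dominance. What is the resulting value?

Row A is strictly dominated by row B (-4>-7, -3>-8, 1>-4); eliminate A.
Row C is strictly dominated by row B (-4>-6, -3>-7, 1>-3); eliminate C.
Column II is strictly dominated by I for Player II (-4<-3); eliminate II.
Column III is strictly dominated by I for Player II (-4<1); eliminate III.
Only (B, I) remains, with payoff -4.

-4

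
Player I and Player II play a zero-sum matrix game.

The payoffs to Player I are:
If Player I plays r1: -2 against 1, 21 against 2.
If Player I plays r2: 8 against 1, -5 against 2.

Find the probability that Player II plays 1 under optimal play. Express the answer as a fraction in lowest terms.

13/18

Row minima are -2 and -5, so Player I's maximin is -2; column maxima are 8 and 21, so Player II's minimax is 8. These differ, so the equilibrium is in mixed strategies.
Let Player II play 1 with probability q. Player I is indifferent when −2q + 21(1−q) = 8q − 5(1−q), giving q = 13/18.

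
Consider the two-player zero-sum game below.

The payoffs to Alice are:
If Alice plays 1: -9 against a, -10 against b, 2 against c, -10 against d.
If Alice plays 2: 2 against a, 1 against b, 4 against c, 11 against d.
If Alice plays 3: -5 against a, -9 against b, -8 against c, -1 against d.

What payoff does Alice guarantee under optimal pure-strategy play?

Row minima: -10, 1, -9 → Alice's maximin is 1.
Column maxima: 2, 1, 4, 11 → Bob's minimax is 1.
They coincide at (2, b), so the value is 1.

1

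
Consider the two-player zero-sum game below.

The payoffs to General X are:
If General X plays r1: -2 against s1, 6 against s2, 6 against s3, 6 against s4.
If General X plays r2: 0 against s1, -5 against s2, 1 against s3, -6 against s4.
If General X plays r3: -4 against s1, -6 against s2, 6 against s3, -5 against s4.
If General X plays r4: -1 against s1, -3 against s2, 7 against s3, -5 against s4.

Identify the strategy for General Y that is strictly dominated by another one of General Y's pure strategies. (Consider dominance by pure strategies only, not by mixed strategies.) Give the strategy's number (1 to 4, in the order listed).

General Y prefers columns that give General X less. Compare s3 with s1: -2 < 6, 0 < 1, -4 < 6, -1 < 7.
So s1 strictly dominates s3 for General Y; s3 is strictly dominated.

3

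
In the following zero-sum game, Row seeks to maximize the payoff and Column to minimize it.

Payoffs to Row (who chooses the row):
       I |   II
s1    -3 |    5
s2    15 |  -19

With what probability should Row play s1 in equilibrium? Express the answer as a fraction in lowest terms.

17/21

Row minima are -3 and -19, so Row's maximin is -3; column maxima are 15 and 5, so Column's minimax is 5. These differ, so the equilibrium is in mixed strategies.
Let Row play s1 with probability p. Column is indifferent when −3p + 15(1−p) = 5p − 19(1−p), giving p = 17/21.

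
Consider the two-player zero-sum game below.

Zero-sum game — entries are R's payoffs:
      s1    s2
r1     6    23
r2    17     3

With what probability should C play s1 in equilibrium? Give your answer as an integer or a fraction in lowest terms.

20/31

Row minima are 6 and 3, so R's maximin is 6; column maxima are 17 and 23, so C's minimax is 17. These differ, so the equilibrium is in mixed strategies.
Let C play s1 with probability q. R is indifferent when 6q + 23(1−q) = 17q + 3(1−q), giving q = 20/31.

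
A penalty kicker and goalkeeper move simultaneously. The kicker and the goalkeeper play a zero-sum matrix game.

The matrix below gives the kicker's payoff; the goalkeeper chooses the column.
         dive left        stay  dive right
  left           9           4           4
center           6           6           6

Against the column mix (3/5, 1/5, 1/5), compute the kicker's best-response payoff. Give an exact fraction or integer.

7

left: (9)·(3/5) + (4)·(1/5) + (4)·(1/5) = 7.
center: (6)·(3/5) + (6)·(1/5) + (6)·(1/5) = 6.
The best pure response is left with expected payoff 7.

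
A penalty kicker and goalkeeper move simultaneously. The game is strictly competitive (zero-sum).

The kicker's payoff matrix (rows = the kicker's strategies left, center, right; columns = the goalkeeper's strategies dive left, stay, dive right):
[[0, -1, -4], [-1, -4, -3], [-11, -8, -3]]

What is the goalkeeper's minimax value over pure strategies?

The worst case (largest entry) in each column is dive left: 0, stay: -1, dive right: -3.
The best (smallest) of these is -3.

-3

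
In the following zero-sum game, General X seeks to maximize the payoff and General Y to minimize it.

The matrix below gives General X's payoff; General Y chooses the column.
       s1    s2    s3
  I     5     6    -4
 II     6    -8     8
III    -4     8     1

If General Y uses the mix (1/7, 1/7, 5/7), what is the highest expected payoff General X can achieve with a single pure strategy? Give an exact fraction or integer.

I: (5)·(1/7) + (6)·(1/7) + (-4)·(5/7) = -9/7.
II: (6)·(1/7) + (-8)·(1/7) + (8)·(5/7) = 38/7.
III: (-4)·(1/7) + (8)·(1/7) + (1)·(5/7) = 9/7.
The best pure response is II with expected payoff 38/7.

38/7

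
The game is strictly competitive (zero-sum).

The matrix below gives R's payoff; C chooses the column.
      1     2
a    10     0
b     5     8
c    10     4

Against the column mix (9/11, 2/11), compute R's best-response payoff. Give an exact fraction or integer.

a: (10)·(9/11) + (0)·(2/11) = 90/11.
b: (5)·(9/11) + (8)·(2/11) = 61/11.
c: (10)·(9/11) + (4)·(2/11) = 98/11.
The best pure response is c with expected payoff 98/11.

98/11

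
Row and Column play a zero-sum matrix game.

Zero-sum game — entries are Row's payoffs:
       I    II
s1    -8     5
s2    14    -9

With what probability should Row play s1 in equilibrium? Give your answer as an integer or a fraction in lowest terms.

23/36

Row minima are -8 and -9, so Row's maximin is -8; column maxima are 14 and 5, so Column's minimax is 5. These differ, so the equilibrium is in mixed strategies.
Let Row play s1 with probability p. Column is indifferent when −8p + 14(1−p) = 5p − 9(1−p), giving p = 23/36.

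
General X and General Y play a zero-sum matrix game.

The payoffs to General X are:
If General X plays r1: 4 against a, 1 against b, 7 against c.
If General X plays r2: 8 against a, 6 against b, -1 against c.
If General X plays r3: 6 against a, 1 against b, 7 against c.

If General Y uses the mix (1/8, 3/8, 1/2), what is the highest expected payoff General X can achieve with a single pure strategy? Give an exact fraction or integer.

r1: (4)·(1/8) + (1)·(3/8) + (7)·(1/2) = 35/8.
r2: (8)·(1/8) + (6)·(3/8) + (-1)·(1/2) = 11/4.
r3: (6)·(1/8) + (1)·(3/8) + (7)·(1/2) = 37/8.
The best pure response is r3 with expected payoff 37/8.

37/8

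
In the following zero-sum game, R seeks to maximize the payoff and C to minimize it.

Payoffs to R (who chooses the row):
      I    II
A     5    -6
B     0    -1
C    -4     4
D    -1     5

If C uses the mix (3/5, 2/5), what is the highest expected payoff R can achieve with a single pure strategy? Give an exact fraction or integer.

A: (5)·(3/5) + (-6)·(2/5) = 3/5.
B: (0)·(3/5) + (-1)·(2/5) = -2/5.
C: (-4)·(3/5) + (4)·(2/5) = -4/5.
D: (-1)·(3/5) + (5)·(2/5) = 7/5.
The best pure response is D with expected payoff 7/5.

7/5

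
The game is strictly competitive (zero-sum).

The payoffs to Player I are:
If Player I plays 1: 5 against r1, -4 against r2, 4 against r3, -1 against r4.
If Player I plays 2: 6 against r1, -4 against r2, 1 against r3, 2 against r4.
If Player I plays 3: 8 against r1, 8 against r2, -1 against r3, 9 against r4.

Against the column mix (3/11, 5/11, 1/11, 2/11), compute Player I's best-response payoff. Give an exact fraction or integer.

81/11

1: (5)·(3/11) + (-4)·(5/11) + (4)·(1/11) + (-1)·(2/11) = -3/11.
2: (6)·(3/11) + (-4)·(5/11) + (1)·(1/11) + (2)·(2/11) = 3/11.
3: (8)·(3/11) + (8)·(5/11) + (-1)·(1/11) + (9)·(2/11) = 81/11.
The best pure response is 3 with expected payoff 81/11.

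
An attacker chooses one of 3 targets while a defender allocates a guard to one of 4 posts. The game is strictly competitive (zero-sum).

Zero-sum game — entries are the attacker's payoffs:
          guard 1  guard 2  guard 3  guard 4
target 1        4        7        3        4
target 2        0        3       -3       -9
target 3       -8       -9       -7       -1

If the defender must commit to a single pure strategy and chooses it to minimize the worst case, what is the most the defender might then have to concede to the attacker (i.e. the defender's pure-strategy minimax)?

3

The worst case (largest entry) in each column is guard 1: 4, guard 2: 7, guard 3: 3, guard 4: 4.
The best (smallest) of these is 3.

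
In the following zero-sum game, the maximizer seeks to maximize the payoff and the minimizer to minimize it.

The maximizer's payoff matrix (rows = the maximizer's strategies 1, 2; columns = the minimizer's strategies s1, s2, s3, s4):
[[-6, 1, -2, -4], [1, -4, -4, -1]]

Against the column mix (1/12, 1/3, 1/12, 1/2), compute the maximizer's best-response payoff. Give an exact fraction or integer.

1: (-6)·(1/12) + (1)·(1/3) + (-2)·(1/12) + (-4)·(1/2) = -7/3.
2: (1)·(1/12) + (-4)·(1/3) + (-4)·(1/12) + (-1)·(1/2) = -25/12.
The best pure response is 2 with expected payoff -25/12.

-25/12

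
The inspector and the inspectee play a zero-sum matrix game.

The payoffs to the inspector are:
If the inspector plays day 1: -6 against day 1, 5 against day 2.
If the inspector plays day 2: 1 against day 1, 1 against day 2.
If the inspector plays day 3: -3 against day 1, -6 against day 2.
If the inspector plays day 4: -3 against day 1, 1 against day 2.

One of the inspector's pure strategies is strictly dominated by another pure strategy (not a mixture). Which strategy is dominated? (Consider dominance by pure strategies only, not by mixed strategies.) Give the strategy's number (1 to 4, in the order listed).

Compare day 3 with day 2: 1 > -3, 1 > -6.
So day 2 strictly dominates day 3 for the inspector; day 3 is strictly dominated.

3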